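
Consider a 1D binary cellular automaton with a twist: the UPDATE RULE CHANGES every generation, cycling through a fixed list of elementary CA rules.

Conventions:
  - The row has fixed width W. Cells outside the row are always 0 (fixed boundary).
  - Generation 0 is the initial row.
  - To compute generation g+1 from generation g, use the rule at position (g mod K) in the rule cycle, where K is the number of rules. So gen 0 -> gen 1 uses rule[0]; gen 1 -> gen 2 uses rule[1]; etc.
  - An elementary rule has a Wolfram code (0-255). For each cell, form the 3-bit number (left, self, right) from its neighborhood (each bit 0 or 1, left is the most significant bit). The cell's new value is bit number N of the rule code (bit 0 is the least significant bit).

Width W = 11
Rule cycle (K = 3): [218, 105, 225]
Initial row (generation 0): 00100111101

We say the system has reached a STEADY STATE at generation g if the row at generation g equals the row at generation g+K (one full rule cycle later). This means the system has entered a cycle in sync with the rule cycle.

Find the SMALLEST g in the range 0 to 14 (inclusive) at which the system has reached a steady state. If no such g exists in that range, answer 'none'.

Gen 0: 00100111101
Gen 1 (rule 218): 01011111100
Gen 2 (rule 105): 00110000101
Gen 3 (rule 225): 10010110010
Gen 4 (rule 218): 01100111101
Gen 5 (rule 105): 01100100110
Gen 6 (rule 225): 00100000010
Gen 7 (rule 218): 01010000101
Gen 8 (rule 105): 00100110010
Gen 9 (rule 225): 10000010000
Gen 10 (rule 218): 01000101000
Gen 11 (rule 105): 00010010011
Gen 12 (rule 225): 11000000001
Gen 13 (rule 218): 11100000010
Gen 14 (rule 105): 10101111000
Gen 15 (rule 225): 01010111011
Gen 16 (rule 218): 10000111011
Gen 17 (rule 105): 00110101111

Answer: none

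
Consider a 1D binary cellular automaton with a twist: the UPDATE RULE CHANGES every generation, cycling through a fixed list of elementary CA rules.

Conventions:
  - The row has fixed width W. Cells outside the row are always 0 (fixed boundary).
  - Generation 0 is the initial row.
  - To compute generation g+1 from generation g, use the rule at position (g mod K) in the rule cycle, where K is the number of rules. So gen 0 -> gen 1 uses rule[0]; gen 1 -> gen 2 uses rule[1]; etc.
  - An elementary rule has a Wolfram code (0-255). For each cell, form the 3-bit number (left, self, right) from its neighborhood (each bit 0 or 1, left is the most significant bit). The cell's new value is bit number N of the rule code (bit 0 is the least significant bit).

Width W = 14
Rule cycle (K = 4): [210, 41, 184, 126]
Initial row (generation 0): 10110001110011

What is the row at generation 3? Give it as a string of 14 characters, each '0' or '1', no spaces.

Answer: 10101011010001

Derivation:
Gen 0: 10110001110011
Gen 1 (rule 210): 00011010111101
Gen 2 (rule 41): 11010101100010
Gen 3 (rule 184): 10101011010001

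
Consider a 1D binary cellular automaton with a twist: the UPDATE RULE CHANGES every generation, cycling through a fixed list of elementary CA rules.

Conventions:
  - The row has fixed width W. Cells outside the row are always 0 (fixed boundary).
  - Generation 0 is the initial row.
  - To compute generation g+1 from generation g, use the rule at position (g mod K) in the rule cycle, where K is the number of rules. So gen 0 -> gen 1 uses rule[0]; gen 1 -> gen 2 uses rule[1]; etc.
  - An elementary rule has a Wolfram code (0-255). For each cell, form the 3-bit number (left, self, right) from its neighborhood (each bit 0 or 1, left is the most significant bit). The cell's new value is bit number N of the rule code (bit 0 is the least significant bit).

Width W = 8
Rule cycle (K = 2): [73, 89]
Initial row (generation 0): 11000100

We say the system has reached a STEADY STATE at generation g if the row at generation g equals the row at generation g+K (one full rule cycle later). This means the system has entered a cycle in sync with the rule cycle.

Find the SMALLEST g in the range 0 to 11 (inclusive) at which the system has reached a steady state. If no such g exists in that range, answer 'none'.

Gen 0: 11000100
Gen 1 (rule 73): 11010001
Gen 2 (rule 89): 11001100
Gen 3 (rule 73): 11001101
Gen 4 (rule 89): 11101100
Gen 5 (rule 73): 10101101
Gen 6 (rule 89): 00001100
Gen 7 (rule 73): 11101101
Gen 8 (rule 89): 10101100
Gen 9 (rule 73): 00001101
Gen 10 (rule 89): 11101100
Gen 11 (rule 73): 10101101
Gen 12 (rule 89): 00001100
Gen 13 (rule 73): 11101101

Answer: none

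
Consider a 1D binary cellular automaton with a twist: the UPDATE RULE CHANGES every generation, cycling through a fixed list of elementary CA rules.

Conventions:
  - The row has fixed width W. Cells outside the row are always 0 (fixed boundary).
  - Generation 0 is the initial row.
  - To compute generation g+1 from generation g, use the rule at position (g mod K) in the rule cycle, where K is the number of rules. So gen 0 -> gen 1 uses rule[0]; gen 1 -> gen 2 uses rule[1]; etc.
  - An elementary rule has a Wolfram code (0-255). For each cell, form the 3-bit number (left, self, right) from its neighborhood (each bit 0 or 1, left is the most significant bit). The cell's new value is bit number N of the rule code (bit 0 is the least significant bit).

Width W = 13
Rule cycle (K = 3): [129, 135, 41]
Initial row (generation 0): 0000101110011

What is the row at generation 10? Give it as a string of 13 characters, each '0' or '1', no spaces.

Gen 0: 0000101110011
Gen 1 (rule 129): 1110000100000
Gen 2 (rule 135): 0100111101111
Gen 3 (rule 41): 0000100011000
Gen 4 (rule 129): 1110001000011
Gen 5 (rule 135): 0100111011100
Gen 6 (rule 41): 0000100110001
Gen 7 (rule 129): 1110000000100
Gen 8 (rule 135): 0100111111101
Gen 9 (rule 41): 0000100000010
Gen 10 (rule 129): 1110001111000

Answer: 1110001111000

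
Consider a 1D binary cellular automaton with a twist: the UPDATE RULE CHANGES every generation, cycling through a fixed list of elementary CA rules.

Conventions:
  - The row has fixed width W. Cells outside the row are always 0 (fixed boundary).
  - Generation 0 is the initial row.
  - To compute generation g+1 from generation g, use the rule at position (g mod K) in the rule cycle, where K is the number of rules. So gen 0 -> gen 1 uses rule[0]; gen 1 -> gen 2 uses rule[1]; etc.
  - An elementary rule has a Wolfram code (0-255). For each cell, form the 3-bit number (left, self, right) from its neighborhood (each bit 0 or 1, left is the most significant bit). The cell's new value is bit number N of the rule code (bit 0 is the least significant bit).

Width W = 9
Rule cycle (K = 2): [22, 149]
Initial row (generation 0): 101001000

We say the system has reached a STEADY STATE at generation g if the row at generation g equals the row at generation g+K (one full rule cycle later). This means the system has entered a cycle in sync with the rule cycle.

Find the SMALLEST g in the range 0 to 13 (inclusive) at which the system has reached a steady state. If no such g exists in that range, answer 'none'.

Answer: 10

Derivation:
Gen 0: 101001000
Gen 1 (rule 22): 101111100
Gen 2 (rule 149): 100111011
Gen 3 (rule 22): 111000000
Gen 4 (rule 149): 010111111
Gen 5 (rule 22): 110000000
Gen 6 (rule 149): 001111111
Gen 7 (rule 22): 010000000
Gen 8 (rule 149): 011111111
Gen 9 (rule 22): 100000000
Gen 10 (rule 149): 111111111
Gen 11 (rule 22): 000000000
Gen 12 (rule 149): 111111111
Gen 13 (rule 22): 000000000
Gen 14 (rule 149): 111111111
Gen 15 (rule 22): 000000000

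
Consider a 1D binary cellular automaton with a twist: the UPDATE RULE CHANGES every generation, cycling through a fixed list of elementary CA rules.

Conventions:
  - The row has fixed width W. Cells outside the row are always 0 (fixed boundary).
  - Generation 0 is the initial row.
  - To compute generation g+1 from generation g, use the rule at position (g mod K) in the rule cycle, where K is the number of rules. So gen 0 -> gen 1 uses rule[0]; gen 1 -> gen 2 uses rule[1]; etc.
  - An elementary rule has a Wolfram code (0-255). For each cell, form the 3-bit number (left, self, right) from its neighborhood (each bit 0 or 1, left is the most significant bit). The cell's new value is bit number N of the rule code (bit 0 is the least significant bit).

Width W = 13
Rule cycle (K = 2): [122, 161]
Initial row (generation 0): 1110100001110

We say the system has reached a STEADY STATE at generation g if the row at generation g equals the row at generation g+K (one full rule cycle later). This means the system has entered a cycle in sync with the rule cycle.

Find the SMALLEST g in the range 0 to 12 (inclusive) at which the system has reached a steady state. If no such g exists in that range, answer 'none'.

Answer: 4

Derivation:
Gen 0: 1110100001110
Gen 1 (rule 122): 1011010011011
Gen 2 (rule 161): 0100100000100
Gen 3 (rule 122): 1011010001010
Gen 4 (rule 161): 0100100100100
Gen 5 (rule 122): 1011011011010
Gen 6 (rule 161): 0100100100100
Gen 7 (rule 122): 1011011011010
Gen 8 (rule 161): 0100100100100
Gen 9 (rule 122): 1011011011010
Gen 10 (rule 161): 0100100100100
Gen 11 (rule 122): 1011011011010
Gen 12 (rule 161): 0100100100100
Gen 13 (rule 122): 1011011011010
Gen 14 (rule 161): 0100100100100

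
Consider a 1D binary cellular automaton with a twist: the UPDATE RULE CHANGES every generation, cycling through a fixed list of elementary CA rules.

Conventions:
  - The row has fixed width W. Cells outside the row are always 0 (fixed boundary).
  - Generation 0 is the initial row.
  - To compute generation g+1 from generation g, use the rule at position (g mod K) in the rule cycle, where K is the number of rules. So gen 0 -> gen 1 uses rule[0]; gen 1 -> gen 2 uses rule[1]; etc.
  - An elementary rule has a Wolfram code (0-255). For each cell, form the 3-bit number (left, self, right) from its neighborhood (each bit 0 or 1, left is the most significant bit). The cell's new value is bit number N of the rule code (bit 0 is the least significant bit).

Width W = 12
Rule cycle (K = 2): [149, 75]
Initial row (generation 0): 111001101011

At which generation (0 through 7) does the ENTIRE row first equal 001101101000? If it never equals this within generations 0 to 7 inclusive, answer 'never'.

Gen 0: 111001101011
Gen 1 (rule 149): 010100001000
Gen 2 (rule 75): 100001110011
Gen 3 (rule 149): 111100101000
Gen 4 (rule 75): 100101000011
Gen 5 (rule 149): 110101111000
Gen 6 (rule 75): 110001001011
Gen 7 (rule 149): 001101101000

Answer: 7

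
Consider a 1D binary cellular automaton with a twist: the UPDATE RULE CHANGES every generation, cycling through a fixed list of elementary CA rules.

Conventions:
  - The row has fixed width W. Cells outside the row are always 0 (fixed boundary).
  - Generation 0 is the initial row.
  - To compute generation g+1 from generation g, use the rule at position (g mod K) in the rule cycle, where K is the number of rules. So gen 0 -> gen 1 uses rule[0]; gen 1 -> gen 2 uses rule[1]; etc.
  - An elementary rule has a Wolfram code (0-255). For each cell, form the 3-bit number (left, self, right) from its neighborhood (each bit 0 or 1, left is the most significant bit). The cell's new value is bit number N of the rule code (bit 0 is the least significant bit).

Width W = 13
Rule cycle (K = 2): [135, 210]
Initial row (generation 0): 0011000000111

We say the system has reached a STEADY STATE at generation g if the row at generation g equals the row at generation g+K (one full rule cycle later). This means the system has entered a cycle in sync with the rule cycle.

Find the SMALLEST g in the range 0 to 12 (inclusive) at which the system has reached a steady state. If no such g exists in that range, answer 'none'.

Gen 0: 0011000000111
Gen 1 (rule 135): 1100011111010
Gen 2 (rule 210): 0110101111001
Gen 3 (rule 135): 1000100110011
Gen 4 (rule 210): 0101011011101
Gen 5 (rule 135): 1101000001001
Gen 6 (rule 210): 0100100010110
Gen 7 (rule 135): 1101101110000
Gen 8 (rule 210): 0100100111000
Gen 9 (rule 135): 1101101010011
Gen 10 (rule 210): 0100100001101
Gen 11 (rule 135): 1101101110001
Gen 12 (rule 210): 0100100111010
Gen 13 (rule 135): 1101101010010
Gen 14 (rule 210): 0100100001101

Answer: none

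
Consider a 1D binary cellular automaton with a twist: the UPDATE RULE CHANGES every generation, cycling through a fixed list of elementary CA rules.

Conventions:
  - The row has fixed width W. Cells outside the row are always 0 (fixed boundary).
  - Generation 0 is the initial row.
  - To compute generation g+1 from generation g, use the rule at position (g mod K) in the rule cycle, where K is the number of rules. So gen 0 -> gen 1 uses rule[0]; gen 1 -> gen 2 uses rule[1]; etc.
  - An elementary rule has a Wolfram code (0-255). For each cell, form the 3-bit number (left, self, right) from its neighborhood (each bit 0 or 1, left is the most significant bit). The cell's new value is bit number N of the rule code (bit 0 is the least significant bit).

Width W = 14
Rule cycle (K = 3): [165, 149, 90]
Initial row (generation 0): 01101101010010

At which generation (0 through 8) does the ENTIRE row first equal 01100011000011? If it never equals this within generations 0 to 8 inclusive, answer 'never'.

Gen 0: 01101101010010
Gen 1 (rule 165): 00010011110010
Gen 2 (rule 149): 11011001101011
Gen 3 (rule 90): 11011111100011
Gen 4 (rule 165): 00101111001000
Gen 5 (rule 149): 10100110101111
Gen 6 (rule 90): 00011110001001
Gen 7 (rule 165): 11001100101001
Gen 8 (rule 149): 00100010101101

Answer: never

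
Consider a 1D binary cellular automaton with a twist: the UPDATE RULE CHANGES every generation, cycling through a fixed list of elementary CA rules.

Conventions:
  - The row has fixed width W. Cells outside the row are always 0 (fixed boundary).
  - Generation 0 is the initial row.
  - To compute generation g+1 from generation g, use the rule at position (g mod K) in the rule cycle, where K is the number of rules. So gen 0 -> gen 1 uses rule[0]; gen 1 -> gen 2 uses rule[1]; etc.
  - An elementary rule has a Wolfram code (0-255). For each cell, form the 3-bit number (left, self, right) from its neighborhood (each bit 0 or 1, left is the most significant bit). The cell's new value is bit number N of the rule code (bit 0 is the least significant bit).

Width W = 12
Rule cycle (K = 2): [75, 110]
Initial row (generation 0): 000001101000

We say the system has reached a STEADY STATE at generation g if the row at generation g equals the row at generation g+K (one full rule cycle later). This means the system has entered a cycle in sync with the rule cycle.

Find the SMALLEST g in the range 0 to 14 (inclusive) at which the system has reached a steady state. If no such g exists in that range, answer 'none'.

Answer: none

Derivation:
Gen 0: 000001101000
Gen 1 (rule 75): 111111100011
Gen 2 (rule 110): 100000100111
Gen 3 (rule 75): 001111001101
Gen 4 (rule 110): 011001011111
Gen 5 (rule 75): 111010010001
Gen 6 (rule 110): 101110110011
Gen 7 (rule 75): 001010110111
Gen 8 (rule 110): 011111111101
Gen 9 (rule 75): 110000000100
Gen 10 (rule 110): 110000001100
Gen 11 (rule 75): 110111111101
Gen 12 (rule 110): 111100000111
Gen 13 (rule 75): 100101111101
Gen 14 (rule 110): 101111000111
Gen 15 (rule 75): 001001011101
Gen 16 (rule 110): 011011110111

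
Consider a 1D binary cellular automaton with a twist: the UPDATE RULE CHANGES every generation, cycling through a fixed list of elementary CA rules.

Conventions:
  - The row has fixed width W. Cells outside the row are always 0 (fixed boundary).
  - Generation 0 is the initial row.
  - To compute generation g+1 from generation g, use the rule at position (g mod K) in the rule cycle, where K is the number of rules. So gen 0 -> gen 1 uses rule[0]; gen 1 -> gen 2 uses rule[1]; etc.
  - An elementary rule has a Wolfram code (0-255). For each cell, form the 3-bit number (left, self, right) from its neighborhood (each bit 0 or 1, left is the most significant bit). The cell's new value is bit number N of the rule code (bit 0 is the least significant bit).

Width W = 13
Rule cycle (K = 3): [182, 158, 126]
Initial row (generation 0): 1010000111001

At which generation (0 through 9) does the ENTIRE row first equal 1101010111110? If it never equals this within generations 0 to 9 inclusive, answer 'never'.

Gen 0: 1010000111001
Gen 1 (rule 182): 1111001010111
Gen 2 (rule 158): 1110111010110
Gen 3 (rule 126): 1011101111111
Gen 4 (rule 182): 1101010111110
Gen 5 (rule 158): 1001010111101
Gen 6 (rule 126): 1111111100111
Gen 7 (rule 182): 0111111011010
Gen 8 (rule 158): 1111110010011
Gen 9 (rule 126): 1000011111111

Answer: 4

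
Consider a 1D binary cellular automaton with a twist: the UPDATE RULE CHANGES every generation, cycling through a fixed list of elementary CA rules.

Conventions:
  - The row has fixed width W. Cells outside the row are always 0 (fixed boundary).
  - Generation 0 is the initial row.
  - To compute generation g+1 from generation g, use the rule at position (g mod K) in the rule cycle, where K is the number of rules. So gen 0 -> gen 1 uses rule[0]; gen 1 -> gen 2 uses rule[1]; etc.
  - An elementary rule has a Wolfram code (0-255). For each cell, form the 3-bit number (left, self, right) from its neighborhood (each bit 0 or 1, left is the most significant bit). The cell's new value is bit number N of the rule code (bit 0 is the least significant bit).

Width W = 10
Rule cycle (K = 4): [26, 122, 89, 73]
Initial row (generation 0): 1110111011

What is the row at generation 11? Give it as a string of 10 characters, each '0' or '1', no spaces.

Answer: 1000010000

Derivation:
Gen 0: 1110111011
Gen 1 (rule 26): 1000100010
Gen 2 (rule 122): 0101010101
Gen 3 (rule 89): 0000000000
Gen 4 (rule 73): 1111111111
Gen 5 (rule 26): 1000000000
Gen 6 (rule 122): 0100000000
Gen 7 (rule 89): 0011111111
Gen 8 (rule 73): 1010000001
Gen 9 (rule 26): 0001000010
Gen 10 (rule 122): 0010100101
Gen 11 (rule 89): 1000010000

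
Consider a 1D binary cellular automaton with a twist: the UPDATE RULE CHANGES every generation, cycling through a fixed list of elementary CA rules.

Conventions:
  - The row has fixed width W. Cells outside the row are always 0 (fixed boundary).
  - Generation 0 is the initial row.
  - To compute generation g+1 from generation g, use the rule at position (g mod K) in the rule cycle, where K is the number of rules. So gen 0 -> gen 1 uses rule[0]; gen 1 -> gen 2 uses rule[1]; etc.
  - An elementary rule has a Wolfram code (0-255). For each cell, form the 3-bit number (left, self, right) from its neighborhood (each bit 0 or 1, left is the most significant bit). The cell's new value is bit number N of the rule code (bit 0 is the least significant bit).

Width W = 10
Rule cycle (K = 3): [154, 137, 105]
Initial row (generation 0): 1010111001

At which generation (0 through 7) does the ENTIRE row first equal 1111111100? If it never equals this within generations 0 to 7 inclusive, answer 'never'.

Answer: never

Derivation:
Gen 0: 1010111001
Gen 1 (rule 154): 0000110110
Gen 2 (rule 137): 1110100100
Gen 3 (rule 105): 1011000001
Gen 4 (rule 154): 0010100010
Gen 5 (rule 137): 1000001000
Gen 6 (rule 105): 0011100011
Gen 7 (rule 154): 0111010110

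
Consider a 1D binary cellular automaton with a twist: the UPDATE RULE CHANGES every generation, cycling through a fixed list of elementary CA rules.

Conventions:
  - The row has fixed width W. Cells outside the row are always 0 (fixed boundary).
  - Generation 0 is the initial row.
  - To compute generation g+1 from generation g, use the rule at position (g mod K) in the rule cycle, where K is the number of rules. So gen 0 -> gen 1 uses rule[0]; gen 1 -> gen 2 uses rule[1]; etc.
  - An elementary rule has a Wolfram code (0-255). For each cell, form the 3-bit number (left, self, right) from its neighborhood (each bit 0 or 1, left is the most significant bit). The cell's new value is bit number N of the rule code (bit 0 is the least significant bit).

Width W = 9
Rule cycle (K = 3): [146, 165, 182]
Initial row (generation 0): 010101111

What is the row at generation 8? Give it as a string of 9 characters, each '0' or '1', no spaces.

Answer: 111010000

Derivation:
Gen 0: 010101111
Gen 1 (rule 146): 100000110
Gen 2 (rule 165): 101110000
Gen 3 (rule 182): 110101000
Gen 4 (rule 146): 000000100
Gen 5 (rule 165): 111110101
Gen 6 (rule 182): 011101111
Gen 7 (rule 146): 101000110
Gen 8 (rule 165): 111010000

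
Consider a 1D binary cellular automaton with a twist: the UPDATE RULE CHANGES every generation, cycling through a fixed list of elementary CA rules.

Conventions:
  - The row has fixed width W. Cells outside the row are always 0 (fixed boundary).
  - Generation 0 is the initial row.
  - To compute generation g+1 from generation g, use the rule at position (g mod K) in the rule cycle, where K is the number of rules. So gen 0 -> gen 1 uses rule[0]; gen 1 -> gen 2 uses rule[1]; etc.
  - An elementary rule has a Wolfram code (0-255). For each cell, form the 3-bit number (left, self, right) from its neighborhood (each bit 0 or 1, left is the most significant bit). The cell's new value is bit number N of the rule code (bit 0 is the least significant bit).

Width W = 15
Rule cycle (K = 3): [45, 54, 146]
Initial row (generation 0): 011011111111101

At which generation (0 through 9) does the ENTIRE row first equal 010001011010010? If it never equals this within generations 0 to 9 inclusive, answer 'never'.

Answer: 9

Derivation:
Gen 0: 011011111111101
Gen 1 (rule 45): 010110000000011
Gen 2 (rule 54): 111001000000100
Gen 3 (rule 146): 010110100001010
Gen 4 (rule 45): 011101101101110
Gen 5 (rule 54): 100010010010001
Gen 6 (rule 146): 010101101101010
Gen 7 (rule 45): 011111011011110
Gen 8 (rule 54): 100000100100001
Gen 9 (rule 146): 010001011010010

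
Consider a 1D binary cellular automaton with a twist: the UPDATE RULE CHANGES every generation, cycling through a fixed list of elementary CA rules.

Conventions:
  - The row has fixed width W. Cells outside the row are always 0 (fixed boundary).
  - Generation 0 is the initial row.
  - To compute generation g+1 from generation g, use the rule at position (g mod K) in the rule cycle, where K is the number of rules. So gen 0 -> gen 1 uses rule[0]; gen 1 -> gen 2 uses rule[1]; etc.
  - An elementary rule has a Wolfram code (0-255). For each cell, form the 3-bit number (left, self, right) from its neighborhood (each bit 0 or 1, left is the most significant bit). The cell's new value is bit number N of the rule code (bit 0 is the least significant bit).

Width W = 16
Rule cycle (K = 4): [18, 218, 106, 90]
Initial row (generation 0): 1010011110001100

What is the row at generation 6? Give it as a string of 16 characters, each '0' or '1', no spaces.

Answer: 0000100010011110

Derivation:
Gen 0: 1010011110001100
Gen 1 (rule 18): 0001100001010010
Gen 2 (rule 218): 0011110010001101
Gen 3 (rule 106): 0110010100011110
Gen 4 (rule 90): 1111100010110011
Gen 5 (rule 18): 0000010100001100
Gen 6 (rule 218): 0000100010011110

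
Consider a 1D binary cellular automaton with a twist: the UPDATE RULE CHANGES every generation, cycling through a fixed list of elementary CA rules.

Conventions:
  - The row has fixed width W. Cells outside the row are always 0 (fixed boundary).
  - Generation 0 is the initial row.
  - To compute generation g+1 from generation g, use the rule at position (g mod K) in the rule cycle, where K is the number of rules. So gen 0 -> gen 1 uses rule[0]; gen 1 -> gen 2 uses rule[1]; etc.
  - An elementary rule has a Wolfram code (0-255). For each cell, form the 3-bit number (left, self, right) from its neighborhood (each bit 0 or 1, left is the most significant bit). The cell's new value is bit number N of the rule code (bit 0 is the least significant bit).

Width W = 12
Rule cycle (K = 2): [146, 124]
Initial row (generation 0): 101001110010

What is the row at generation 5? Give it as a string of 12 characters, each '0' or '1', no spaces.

Gen 0: 101001110010
Gen 1 (rule 146): 000110101101
Gen 2 (rule 124): 000111111111
Gen 3 (rule 146): 001011111110
Gen 4 (rule 124): 001110000011
Gen 5 (rule 146): 010101000100

Answer: 010101000100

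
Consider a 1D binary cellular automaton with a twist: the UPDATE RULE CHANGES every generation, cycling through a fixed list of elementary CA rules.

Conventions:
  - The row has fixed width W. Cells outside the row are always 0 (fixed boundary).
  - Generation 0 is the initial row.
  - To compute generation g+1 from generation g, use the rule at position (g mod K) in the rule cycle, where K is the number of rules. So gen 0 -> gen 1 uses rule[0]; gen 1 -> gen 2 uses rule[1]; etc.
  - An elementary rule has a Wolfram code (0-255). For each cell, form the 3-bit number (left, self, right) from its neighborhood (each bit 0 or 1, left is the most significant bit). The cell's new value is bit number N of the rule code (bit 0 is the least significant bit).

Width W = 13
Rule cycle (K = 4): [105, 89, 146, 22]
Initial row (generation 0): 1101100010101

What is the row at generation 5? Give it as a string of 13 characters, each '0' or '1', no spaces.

Gen 0: 1101100010101
Gen 1 (rule 105): 1111101001010
Gen 2 (rule 89): 1000100100001
Gen 3 (rule 146): 0101011010010
Gen 4 (rule 22): 1101000011111
Gen 5 (rule 105): 1110011010001

Answer: 1110011010001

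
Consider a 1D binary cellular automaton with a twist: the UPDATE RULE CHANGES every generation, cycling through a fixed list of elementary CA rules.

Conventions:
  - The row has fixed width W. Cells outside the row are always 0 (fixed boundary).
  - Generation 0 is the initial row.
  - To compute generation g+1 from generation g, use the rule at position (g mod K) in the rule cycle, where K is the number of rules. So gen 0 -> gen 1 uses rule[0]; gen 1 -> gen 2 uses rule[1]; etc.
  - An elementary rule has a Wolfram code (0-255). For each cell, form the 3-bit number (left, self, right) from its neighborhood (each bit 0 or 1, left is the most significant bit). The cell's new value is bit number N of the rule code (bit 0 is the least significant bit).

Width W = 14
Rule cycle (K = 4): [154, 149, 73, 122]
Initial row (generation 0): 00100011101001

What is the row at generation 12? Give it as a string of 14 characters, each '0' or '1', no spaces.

Answer: 01101101010100

Derivation:
Gen 0: 00100011101001
Gen 1 (rule 154): 01010111000110
Gen 2 (rule 149): 01010010110001
Gen 3 (rule 73): 00000000110100
Gen 4 (rule 122): 00000001111010
Gen 5 (rule 154): 00000011110001
Gen 6 (rule 149): 11111001101101
Gen 7 (rule 73): 10001001101100
Gen 8 (rule 122): 01010111111110
Gen 9 (rule 154): 10000111111101
Gen 10 (rule 149): 11110011111001
Gen 11 (rule 73): 10010010001000
Gen 12 (rule 122): 01101101010100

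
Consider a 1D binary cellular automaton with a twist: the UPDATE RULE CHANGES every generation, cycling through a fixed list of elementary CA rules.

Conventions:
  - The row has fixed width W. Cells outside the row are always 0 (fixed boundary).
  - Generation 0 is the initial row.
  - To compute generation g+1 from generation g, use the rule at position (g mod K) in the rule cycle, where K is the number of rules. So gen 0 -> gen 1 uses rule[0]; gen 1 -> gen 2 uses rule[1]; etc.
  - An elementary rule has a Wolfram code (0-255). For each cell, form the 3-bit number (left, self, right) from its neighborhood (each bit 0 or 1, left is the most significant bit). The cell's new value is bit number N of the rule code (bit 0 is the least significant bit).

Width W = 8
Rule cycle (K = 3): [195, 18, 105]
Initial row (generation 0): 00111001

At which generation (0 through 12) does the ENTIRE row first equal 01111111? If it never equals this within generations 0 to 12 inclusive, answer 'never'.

Gen 0: 00111001
Gen 1 (rule 195): 11011010
Gen 2 (rule 18): 00000001
Gen 3 (rule 105): 11111100
Gen 4 (rule 195): 01111101
Gen 5 (rule 18): 10000000
Gen 6 (rule 105): 00111111
Gen 7 (rule 195): 11011111
Gen 8 (rule 18): 00000000
Gen 9 (rule 105): 11111111
Gen 10 (rule 195): 01111111
Gen 11 (rule 18): 10000000
Gen 12 (rule 105): 00111111

Answer: 10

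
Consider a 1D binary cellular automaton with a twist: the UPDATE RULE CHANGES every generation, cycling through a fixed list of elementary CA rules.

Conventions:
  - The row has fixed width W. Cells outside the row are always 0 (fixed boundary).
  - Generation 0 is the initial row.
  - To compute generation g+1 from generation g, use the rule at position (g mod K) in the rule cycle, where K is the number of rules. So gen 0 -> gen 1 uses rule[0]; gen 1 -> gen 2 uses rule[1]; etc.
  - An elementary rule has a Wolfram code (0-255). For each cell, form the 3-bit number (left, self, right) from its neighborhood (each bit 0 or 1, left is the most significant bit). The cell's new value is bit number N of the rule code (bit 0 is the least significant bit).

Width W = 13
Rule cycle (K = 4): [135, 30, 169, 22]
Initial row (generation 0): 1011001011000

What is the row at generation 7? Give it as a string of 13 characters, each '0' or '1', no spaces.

Gen 0: 1011001011000
Gen 1 (rule 135): 1000011000011
Gen 2 (rule 30): 1100110100110
Gen 3 (rule 169): 1000101000100
Gen 4 (rule 22): 1101101101110
Gen 5 (rule 135): 0000000000100
Gen 6 (rule 30): 0000000001110
Gen 7 (rule 169): 1111111101100

Answer: 1111111101100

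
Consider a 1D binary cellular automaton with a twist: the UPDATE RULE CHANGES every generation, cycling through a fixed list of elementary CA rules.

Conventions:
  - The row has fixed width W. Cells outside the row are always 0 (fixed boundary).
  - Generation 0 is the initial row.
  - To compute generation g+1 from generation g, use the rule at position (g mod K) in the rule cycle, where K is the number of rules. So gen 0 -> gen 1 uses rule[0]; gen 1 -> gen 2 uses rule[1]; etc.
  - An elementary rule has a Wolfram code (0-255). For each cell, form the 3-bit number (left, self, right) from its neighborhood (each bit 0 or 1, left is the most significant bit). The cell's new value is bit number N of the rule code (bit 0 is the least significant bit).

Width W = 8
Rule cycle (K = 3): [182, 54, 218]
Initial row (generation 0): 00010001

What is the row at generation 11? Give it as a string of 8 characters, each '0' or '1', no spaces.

Answer: 00000000

Derivation:
Gen 0: 00010001
Gen 1 (rule 182): 00111011
Gen 2 (rule 54): 01000100
Gen 3 (rule 218): 10101010
Gen 4 (rule 182): 11111111
Gen 5 (rule 54): 00000000
Gen 6 (rule 218): 00000000
Gen 7 (rule 182): 00000000
Gen 8 (rule 54): 00000000
Gen 9 (rule 218): 00000000
Gen 10 (rule 182): 00000000
Gen 11 (rule 54): 00000000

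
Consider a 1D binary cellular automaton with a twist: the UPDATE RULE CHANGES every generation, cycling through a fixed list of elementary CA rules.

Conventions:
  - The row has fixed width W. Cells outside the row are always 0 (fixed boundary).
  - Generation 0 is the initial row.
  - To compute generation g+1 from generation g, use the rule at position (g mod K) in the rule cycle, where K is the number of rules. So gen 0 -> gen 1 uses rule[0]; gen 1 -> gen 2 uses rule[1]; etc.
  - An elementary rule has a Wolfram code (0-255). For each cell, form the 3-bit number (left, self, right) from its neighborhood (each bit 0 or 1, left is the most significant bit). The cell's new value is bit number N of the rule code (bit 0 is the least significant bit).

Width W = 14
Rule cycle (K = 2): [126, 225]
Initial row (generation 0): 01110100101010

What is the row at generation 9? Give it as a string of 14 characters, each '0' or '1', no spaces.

Gen 0: 01110100101010
Gen 1 (rule 126): 11011111111111
Gen 2 (rule 225): 01101111111111
Gen 3 (rule 126): 11111000000001
Gen 4 (rule 225): 01111011111100
Gen 5 (rule 126): 11001110000110
Gen 6 (rule 225): 01000110110010
Gen 7 (rule 126): 11101111111111
Gen 8 (rule 225): 01110111111111
Gen 9 (rule 126): 11011100000001

Answer: 11011100000001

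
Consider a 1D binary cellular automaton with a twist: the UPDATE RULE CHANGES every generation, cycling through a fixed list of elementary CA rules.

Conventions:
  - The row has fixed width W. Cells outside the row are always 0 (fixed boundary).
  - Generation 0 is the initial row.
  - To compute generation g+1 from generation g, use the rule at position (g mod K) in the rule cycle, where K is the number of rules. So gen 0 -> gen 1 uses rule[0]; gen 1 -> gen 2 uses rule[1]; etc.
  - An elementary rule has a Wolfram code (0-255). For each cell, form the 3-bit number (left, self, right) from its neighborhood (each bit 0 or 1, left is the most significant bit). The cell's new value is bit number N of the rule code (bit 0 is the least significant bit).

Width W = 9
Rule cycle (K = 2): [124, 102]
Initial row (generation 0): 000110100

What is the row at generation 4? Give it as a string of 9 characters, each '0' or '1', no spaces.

Gen 0: 000110100
Gen 1 (rule 124): 000111110
Gen 2 (rule 102): 001000010
Gen 3 (rule 124): 001100011
Gen 4 (rule 102): 010100101

Answer: 010100101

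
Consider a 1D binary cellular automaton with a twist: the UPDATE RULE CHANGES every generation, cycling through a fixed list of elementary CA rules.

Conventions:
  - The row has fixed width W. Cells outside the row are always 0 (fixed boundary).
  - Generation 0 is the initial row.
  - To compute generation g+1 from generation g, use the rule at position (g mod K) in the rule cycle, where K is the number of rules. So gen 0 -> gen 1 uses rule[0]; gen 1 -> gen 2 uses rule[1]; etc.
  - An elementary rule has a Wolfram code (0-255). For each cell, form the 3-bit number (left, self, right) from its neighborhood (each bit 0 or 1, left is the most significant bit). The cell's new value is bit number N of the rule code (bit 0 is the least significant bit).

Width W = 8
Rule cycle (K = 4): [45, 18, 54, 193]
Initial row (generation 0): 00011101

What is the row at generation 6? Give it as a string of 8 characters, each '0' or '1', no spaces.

Gen 0: 00011101
Gen 1 (rule 45): 11010011
Gen 2 (rule 18): 00001100
Gen 3 (rule 54): 00010010
Gen 4 (rule 193): 11000000
Gen 5 (rule 45): 10011111
Gen 6 (rule 18): 01100000

Answer: 01100000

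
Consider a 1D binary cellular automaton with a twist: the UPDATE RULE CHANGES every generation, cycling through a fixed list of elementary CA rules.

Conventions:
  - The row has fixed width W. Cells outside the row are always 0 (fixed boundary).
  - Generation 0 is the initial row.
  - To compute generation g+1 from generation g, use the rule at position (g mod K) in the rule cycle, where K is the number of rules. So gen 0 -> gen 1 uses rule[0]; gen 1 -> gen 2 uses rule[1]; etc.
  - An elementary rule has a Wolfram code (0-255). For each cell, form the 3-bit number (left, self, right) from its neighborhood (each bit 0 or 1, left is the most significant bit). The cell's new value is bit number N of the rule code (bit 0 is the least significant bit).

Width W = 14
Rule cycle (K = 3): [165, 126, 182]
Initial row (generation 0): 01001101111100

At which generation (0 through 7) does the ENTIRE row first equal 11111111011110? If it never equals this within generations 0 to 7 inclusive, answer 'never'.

Answer: never

Derivation:
Gen 0: 01001101111100
Gen 1 (rule 165): 01000010111001
Gen 2 (rule 126): 11100111101111
Gen 3 (rule 182): 01011011010110
Gen 4 (rule 165): 01100100111000
Gen 5 (rule 126): 11111111101100
Gen 6 (rule 182): 01111111010010
Gen 7 (rule 165): 00111110110010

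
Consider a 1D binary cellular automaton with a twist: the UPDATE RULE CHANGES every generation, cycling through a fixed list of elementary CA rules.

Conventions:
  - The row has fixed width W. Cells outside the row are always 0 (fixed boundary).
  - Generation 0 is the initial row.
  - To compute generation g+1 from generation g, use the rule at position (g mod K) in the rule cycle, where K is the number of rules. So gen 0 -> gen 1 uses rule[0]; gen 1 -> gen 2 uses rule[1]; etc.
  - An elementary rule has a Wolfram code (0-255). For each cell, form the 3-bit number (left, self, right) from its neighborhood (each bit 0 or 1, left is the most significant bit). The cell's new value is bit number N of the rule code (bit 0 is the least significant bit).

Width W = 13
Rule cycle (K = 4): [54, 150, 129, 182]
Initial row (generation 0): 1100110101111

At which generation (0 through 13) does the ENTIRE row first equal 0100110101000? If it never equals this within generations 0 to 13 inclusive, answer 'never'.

Answer: 2

Derivation:
Gen 0: 1100110101111
Gen 1 (rule 54): 0011001110000
Gen 2 (rule 150): 0100110101000
Gen 3 (rule 129): 0000000000011
Gen 4 (rule 182): 0000000000100
Gen 5 (rule 54): 0000000001110
Gen 6 (rule 150): 0000000010101
Gen 7 (rule 129): 1111111000000
Gen 8 (rule 182): 0111110100000
Gen 9 (rule 54): 1000001110000
Gen 10 (rule 150): 1100010101000
Gen 11 (rule 129): 0001000000011
Gen 12 (rule 182): 0011100000100
Gen 13 (rule 54): 0100010001110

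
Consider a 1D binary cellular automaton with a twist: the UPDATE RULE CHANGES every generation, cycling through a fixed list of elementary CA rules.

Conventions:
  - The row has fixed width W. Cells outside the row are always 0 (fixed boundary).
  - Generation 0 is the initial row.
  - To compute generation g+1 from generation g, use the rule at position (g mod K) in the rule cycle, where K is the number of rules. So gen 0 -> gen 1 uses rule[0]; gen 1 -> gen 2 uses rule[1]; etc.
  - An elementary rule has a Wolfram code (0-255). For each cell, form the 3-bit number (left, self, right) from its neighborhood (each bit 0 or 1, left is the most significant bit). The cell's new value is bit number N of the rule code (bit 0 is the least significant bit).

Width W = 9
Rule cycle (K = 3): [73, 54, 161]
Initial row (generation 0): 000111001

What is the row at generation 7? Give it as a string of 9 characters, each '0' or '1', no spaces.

Answer: 000101000

Derivation:
Gen 0: 000111001
Gen 1 (rule 73): 110101000
Gen 2 (rule 54): 001111100
Gen 3 (rule 161): 100111001
Gen 4 (rule 73): 000101000
Gen 5 (rule 54): 001111100
Gen 6 (rule 161): 100111001
Gen 7 (rule 73): 000101000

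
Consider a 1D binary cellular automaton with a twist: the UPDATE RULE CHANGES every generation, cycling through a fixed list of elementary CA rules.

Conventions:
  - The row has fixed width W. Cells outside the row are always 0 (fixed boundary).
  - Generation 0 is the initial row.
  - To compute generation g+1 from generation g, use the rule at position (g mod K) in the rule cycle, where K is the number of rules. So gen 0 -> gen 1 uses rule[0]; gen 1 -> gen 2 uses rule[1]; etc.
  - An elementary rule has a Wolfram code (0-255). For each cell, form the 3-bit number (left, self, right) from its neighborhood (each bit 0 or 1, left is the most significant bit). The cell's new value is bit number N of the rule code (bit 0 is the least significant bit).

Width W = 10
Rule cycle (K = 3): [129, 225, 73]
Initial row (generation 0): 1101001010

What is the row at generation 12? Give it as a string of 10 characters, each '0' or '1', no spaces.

Answer: 0101000100

Derivation:
Gen 0: 1101001010
Gen 1 (rule 129): 0000000000
Gen 2 (rule 225): 1111111111
Gen 3 (rule 73): 1000000001
Gen 4 (rule 129): 0011111100
Gen 5 (rule 225): 1001111101
Gen 6 (rule 73): 0001000100
Gen 7 (rule 129): 1100010001
Gen 8 (rule 225): 0101000100
Gen 9 (rule 73): 0000010001
Gen 10 (rule 129): 1111000100
Gen 11 (rule 225): 0111010001
Gen 12 (rule 73): 0101000100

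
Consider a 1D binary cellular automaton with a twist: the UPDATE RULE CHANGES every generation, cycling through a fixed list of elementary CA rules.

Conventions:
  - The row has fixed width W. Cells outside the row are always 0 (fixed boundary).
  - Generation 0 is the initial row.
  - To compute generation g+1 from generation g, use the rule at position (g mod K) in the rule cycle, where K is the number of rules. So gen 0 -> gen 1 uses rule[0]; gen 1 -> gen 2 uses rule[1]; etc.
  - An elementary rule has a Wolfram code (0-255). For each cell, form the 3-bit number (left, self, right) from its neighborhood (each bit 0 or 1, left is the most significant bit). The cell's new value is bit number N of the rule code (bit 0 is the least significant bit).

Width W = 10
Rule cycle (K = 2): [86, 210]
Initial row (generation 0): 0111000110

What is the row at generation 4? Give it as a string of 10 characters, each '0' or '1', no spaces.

Gen 0: 0111000110
Gen 1 (rule 86): 1001101011
Gen 2 (rule 210): 0110100001
Gen 3 (rule 86): 1010110011
Gen 4 (rule 210): 0000011101

Answer: 0000011101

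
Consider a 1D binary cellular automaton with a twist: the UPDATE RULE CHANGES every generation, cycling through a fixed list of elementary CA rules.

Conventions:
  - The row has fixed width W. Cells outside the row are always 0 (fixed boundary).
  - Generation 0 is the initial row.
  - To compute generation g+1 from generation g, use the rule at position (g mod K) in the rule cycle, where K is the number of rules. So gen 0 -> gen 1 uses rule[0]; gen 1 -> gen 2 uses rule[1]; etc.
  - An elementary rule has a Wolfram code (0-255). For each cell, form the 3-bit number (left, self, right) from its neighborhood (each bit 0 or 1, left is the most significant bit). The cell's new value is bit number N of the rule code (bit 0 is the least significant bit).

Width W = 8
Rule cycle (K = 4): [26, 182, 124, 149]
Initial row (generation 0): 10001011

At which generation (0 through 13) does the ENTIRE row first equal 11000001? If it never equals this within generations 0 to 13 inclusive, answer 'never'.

Gen 0: 10001011
Gen 1 (rule 26): 01010010
Gen 2 (rule 182): 11111111
Gen 3 (rule 124): 10000001
Gen 4 (rule 149): 11111101
Gen 5 (rule 26): 10000000
Gen 6 (rule 182): 11000000
Gen 7 (rule 124): 11100000
Gen 8 (rule 149): 01011111
Gen 9 (rule 26): 10010000
Gen 10 (rule 182): 11111000
Gen 11 (rule 124): 10001100
Gen 12 (rule 149): 11100011
Gen 13 (rule 26): 10010110

Answer: never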